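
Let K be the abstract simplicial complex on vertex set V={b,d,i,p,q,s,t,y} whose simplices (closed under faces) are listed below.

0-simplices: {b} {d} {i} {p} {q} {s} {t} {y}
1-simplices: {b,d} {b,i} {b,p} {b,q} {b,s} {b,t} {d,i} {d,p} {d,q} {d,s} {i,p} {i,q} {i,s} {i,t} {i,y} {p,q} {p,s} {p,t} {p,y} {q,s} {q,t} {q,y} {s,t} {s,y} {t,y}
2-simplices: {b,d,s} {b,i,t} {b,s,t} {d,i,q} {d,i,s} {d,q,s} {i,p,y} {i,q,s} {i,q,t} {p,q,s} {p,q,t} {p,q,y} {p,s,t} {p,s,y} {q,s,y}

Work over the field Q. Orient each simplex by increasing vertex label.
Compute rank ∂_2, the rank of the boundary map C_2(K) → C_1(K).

n_0=8 n_1=25 n_2=15  [Q]
∂1: piv[bd,bi,bp,bq,bs,bt,iy] rk=7  ker:di,dp,dq,ds,ip,iq,is,it,pq,ps,pt,py,qs,qt,qy,st,sy,ty
∂2: piv[bds,bit,bst,diq,dis,dqs,ipy,iqt,pqs,pqt,pqy,pst,psy] rk=13  ker:iqs,qsy
rk∂_2=13

rank∂_2=13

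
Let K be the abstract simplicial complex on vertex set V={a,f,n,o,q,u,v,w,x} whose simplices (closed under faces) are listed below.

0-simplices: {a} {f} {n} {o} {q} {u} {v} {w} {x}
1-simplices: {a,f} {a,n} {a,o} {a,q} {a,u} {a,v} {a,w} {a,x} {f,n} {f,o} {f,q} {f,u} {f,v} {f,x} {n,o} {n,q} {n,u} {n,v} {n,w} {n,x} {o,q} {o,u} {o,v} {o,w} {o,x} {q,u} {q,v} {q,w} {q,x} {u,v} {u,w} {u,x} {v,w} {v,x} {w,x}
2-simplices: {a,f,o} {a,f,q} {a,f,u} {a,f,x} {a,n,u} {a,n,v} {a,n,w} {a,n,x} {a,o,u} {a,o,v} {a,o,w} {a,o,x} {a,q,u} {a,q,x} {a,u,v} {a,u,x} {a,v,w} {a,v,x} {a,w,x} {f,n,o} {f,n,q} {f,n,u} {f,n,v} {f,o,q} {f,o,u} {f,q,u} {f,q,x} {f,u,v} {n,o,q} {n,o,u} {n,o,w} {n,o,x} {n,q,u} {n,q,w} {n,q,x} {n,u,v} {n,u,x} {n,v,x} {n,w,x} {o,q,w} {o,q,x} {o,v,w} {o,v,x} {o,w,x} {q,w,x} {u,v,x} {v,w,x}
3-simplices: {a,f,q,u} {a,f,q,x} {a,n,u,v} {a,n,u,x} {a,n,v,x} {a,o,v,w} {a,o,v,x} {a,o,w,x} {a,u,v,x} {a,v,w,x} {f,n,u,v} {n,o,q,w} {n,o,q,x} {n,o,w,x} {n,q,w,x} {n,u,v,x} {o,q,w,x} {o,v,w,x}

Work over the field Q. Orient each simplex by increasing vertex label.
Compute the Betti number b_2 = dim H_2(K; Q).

n_0=9 n_1=35 n_2=47 n_3=18  [Q]
∂1: piv[af,an,ao,aq,au,av,aw,ax] rk=8  ker:fn,fo,fq,fu,fv,fx,no,nq,nu,nv,nw,nx,oq,ou,ov,ow,ox,qu,qv,qw,qx,uv,uw,ux,vw,vx,wx
∂2: piv[afo,afq,afu,afx,anu,anv,anw,anx,aou,aov,aow,aox,aqu,aqx,auv,aux,avw,avx,awx,fno,fnq,fnu,fnv,foq,nqw] rk=25  ker:fou,fqu,fqx,fuv,noq,nou,now,nox,nqu,nqx,nuv,nux,nvx,nwx,oqw,oqx,ovw,ovx,owx,qwx,uvx,vwx
∂3: piv[afqu,afqx,anuv,anux,anvx,aovw,aovx,aowx,auvx,avwx,fnuv,noqw,noqx,nowx,nqwx] rk=15  ker:nuvx,oqwx,ovwx
b_2=(47−25)−15=7

b_2=7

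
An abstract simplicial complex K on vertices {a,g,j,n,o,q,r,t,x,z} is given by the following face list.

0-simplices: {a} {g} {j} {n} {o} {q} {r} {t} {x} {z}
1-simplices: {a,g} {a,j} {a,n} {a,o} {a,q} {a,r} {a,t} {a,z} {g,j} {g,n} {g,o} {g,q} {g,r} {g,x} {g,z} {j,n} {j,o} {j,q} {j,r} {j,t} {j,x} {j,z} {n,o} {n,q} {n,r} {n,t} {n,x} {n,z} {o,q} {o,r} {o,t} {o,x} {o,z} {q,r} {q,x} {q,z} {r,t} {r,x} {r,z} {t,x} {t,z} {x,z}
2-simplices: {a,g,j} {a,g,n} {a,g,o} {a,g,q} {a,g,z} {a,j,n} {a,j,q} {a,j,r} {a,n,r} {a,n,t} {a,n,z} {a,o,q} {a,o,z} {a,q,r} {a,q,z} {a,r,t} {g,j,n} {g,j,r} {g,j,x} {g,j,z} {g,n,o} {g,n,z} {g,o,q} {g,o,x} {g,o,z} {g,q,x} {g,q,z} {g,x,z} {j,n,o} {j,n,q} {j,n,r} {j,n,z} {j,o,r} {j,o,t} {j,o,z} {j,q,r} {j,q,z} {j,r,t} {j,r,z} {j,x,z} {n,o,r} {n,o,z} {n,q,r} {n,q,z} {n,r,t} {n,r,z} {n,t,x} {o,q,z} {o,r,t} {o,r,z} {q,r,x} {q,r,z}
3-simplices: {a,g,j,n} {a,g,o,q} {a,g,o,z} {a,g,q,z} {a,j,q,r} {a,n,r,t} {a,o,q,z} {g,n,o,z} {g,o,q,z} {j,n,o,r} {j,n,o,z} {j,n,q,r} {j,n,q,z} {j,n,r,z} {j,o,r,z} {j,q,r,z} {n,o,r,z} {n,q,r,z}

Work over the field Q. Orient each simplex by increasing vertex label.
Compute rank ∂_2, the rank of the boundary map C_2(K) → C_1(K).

rank∂_2=31

n_0=10 n_1=42 n_2=52 n_3=18  [Q]
∂1: piv[ag,aj,an,ao,aq,ar,at,az,gx] rk=9  ker:gj,gn,go,gq,gr,gz,jn,jo,jq,jr,jt,jx,jz,no,nq,nr,nt,nx,nz,oq,or,ot,ox,oz,qr,qx,qz,rt,rx,rz,tx,tz,xz
∂2: piv[agj,agn,ago,agq,agz,ajn,ajq,ajr,anr,ant,anz,aoq,aoz,aqr,aqz,art,gjr,gjx,gjz,gno,gox,gqx,gxz,jno,jnq,jor,jot,jrt,jrz,ntx,qrx] rk=31  ker:gjn,gnz,goq,goz,gqz,jnr,jnz,joz,jqr,jqz,jxz,nor,noz,nqr,nqz,nrt,nrz,oqz,ort,orz,qrz
∂3: piv[agjn,agoq,agoz,agqz,ajqr,anrt,aoqz,gnoz,jnor,jnoz,jnqr,jnqz,jnrz,jorz,jqrz] rk=15  ker:goqz,norz,nqrz
rk∂_2=31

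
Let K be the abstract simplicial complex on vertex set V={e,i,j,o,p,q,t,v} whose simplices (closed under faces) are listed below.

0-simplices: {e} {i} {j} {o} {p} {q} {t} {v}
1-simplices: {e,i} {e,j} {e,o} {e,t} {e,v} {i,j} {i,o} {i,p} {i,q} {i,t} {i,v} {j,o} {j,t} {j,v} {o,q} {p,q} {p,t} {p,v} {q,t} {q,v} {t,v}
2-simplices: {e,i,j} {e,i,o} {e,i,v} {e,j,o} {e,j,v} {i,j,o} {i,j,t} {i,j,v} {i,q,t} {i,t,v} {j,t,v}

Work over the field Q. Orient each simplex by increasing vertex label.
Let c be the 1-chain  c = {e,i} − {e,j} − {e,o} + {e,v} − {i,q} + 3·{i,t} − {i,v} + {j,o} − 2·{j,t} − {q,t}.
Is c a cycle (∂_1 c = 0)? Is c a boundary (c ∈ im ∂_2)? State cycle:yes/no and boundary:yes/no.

cycle:yes boundary:yes

n_0=8 n_1=21 n_2=11  [Q]
∂1: piv[ei,ej,eo,et,ev,ip,iq] rk=7  ker:ij,io,it,iv,jo,jt,jv,oq,pq,pt,pv,qt,qv,tv
∂2: piv[eij,eio,eiv,ejo,ejv,ijt,iqt,itv] rk=8  ker:ijo,ijv,jtv
∂1c = 0
c vs im∂2: reduces to 0 ⇒ boundary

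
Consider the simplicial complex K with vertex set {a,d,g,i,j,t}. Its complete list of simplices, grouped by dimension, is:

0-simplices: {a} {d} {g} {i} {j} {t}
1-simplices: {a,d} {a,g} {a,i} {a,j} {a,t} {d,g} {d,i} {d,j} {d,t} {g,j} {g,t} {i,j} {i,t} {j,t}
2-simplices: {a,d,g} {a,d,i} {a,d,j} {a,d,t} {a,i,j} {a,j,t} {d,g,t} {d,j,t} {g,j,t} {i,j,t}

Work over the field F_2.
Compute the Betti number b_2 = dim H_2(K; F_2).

n_0=6 n_1=14 n_2=10  [Z2]
∂1: piv[ad,ag,ai,aj,at] rk=5  ker:dg,di,dj,dt,gj,gt,ij,it,jt
∂2: piv[adg,adi,adj,adt,aij,ajt,dgt,gjt,ijt] rk=9  ker:djt
b_2=(10−9)−0=1

b_2=1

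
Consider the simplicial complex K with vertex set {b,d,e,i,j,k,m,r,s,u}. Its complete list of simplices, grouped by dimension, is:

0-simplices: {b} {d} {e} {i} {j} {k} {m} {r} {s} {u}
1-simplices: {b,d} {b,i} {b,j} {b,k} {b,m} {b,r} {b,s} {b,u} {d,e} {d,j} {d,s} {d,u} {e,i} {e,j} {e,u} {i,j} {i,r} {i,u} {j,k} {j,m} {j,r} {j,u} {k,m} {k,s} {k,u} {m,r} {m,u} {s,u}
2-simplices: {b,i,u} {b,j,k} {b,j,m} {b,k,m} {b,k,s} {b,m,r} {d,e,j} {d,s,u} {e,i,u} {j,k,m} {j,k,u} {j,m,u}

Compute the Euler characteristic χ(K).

n_0=10 n_1=28 n_2=12
χ=+10−28+12=-6

χ(K)=-6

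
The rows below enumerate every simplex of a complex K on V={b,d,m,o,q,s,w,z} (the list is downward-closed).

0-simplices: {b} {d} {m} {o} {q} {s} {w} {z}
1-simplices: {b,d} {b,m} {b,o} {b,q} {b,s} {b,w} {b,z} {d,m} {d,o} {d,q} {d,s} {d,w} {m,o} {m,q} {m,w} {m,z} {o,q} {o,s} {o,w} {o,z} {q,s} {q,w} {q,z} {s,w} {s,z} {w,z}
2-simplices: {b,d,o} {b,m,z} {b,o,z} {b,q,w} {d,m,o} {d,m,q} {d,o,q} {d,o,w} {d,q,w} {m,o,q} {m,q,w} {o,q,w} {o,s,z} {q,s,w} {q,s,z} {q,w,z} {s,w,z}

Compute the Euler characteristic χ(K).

n_0=8 n_1=26 n_2=17
χ=+8−26+17=-1

χ(K)=-1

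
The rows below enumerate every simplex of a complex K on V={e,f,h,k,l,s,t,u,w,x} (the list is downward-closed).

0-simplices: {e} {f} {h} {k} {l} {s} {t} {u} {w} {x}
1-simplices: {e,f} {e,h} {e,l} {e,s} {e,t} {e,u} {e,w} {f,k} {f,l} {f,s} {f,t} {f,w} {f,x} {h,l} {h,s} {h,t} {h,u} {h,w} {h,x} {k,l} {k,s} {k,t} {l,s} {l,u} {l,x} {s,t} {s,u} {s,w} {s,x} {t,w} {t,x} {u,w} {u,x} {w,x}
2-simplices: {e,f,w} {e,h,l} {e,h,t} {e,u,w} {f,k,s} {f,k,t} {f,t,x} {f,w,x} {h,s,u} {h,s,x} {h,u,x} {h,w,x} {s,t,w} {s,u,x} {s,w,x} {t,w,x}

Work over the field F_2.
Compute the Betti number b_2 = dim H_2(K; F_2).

b_2=1

n_0=10 n_1=34 n_2=16  [Z2]
∂1: piv[ef,eh,el,es,et,eu,ew,fk,fx] rk=9  ker:fl,fs,ft,fw,hl,hs,ht,hu,hw,hx,kl,ks,kt,ls,lu,lx,st,su,sw,sx,tw,tx,uw,ux,wx
∂2: piv[efw,ehl,eht,euw,fks,fkt,ftx,fwx,hsu,hsx,hux,hwx,stw,swx,twx] rk=15  ker:sux
b_2=(16−15)−0=1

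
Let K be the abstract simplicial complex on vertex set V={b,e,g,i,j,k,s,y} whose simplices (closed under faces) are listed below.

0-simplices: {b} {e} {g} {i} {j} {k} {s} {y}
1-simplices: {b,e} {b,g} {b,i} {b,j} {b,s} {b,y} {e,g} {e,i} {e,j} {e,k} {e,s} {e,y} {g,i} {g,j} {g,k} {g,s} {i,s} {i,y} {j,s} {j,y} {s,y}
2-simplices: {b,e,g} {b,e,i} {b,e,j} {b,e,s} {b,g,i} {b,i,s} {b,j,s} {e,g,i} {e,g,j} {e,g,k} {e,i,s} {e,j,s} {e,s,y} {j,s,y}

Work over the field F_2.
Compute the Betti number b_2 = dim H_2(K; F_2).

n_0=8 n_1=21 n_2=14  [Z2]
∂1: piv[be,bg,bi,bj,bs,by,ek] rk=7  ker:eg,ei,ej,es,ey,gi,gj,gk,gs,is,iy,js,jy,sy
∂2: piv[beg,bei,bej,bes,bgi,bis,bjs,egj,egk,esy,jsy] rk=11  ker:egi,eis,ejs
b_2=(14−11)−0=3

b_2=3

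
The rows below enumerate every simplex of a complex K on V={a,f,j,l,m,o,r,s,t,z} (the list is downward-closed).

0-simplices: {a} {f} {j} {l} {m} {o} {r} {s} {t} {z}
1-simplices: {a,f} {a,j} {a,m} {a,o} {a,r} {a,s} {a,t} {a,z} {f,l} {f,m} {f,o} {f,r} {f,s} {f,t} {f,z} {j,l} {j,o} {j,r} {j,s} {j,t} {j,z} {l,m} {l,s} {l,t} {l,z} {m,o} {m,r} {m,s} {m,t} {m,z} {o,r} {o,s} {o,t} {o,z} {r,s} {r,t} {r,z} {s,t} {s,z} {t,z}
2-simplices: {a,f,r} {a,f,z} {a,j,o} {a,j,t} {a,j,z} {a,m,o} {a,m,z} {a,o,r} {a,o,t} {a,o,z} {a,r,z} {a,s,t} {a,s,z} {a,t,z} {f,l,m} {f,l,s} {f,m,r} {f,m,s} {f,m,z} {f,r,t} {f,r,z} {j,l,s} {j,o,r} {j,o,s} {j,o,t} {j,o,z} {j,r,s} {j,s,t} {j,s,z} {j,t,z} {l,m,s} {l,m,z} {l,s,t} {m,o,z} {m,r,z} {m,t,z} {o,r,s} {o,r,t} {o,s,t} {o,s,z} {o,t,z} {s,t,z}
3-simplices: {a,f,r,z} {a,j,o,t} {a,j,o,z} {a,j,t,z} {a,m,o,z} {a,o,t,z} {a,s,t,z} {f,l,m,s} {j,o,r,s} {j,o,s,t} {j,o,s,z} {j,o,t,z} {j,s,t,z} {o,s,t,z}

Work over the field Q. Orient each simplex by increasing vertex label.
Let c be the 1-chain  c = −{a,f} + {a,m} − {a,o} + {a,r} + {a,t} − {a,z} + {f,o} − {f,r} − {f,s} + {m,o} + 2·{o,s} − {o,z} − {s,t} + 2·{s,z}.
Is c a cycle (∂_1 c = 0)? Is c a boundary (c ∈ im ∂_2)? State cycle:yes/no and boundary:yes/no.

n_0=10 n_1=40 n_2=42 n_3=14  [Q]
∂1: piv[af,aj,am,ao,ar,as,at,az,fl] rk=9  ker:fm,fo,fr,fs,ft,fz,jl,jo,jr,js,jt,jz,lm,ls,lt,lz,mo,mr,ms,mt,mz,or,os,ot,oz,rs,rt,rz,st,sz,tz
∂2: piv[afr,afz,ajo,ajt,ajz,amo,amz,aor,aot,aoz,arz,ast,asz,atz,flm,fls,fmr,fms,fmz,frt,jls,jor,jos,jrs,jst,lmz,lst,mtz,ort] rk=29  ker:frz,jot,joz,jsz,jtz,lms,moz,mrz,ors,ost,osz,otz,stz
∂3: piv[afrz,ajot,ajoz,ajtz,amoz,aotz,astz,flms,jors,jost,josz,jstz] rk=12  ker:jotz,ostz
∂1c = 0
c vs im∂2: residual ≠ 0 ⇒ not boundary

cycle:yes boundary:no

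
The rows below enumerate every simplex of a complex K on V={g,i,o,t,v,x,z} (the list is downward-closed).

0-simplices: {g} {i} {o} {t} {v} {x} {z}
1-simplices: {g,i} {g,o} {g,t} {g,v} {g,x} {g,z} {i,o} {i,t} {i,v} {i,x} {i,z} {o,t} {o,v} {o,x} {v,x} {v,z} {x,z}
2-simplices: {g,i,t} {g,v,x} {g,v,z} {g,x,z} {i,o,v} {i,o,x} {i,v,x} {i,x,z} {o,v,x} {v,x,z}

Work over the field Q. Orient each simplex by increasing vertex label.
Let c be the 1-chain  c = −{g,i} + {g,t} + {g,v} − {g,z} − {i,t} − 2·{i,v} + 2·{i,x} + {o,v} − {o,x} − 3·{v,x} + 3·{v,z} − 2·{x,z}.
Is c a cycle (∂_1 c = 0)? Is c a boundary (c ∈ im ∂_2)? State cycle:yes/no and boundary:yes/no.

cycle:yes boundary:yes

n_0=7 n_1=17 n_2=10  [Q]
∂1: piv[gi,go,gt,gv,gx,gz] rk=6  ker:io,it,iv,ix,iz,ot,ov,ox,vx,vz,xz
∂2: piv[git,gvx,gvz,gxz,iov,iox,ivx,ixz] rk=8  ker:ovx,vxz
∂1c = 0
c vs im∂2: reduces to 0 ⇒ boundary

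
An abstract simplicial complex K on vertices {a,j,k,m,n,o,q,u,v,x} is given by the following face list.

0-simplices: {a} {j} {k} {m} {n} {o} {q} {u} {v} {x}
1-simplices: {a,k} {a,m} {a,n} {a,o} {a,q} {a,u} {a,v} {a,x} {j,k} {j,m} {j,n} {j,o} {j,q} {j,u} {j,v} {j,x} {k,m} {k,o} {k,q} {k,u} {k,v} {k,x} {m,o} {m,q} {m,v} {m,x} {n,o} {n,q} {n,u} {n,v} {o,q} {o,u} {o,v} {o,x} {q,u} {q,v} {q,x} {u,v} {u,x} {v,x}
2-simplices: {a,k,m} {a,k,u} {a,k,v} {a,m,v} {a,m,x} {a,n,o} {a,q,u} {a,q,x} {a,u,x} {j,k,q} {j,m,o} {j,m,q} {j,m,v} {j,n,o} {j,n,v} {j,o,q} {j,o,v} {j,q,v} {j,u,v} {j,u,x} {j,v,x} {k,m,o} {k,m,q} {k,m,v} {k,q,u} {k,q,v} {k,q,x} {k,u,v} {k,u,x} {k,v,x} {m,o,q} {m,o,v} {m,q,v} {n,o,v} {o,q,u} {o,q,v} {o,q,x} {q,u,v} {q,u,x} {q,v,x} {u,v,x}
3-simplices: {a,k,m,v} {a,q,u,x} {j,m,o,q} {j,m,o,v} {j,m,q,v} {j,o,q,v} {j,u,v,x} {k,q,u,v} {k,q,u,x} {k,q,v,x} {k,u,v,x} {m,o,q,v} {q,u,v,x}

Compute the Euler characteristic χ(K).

χ(K)=-2

n_0=10 n_1=40 n_2=41 n_3=13
χ=+10−40+41−13=-2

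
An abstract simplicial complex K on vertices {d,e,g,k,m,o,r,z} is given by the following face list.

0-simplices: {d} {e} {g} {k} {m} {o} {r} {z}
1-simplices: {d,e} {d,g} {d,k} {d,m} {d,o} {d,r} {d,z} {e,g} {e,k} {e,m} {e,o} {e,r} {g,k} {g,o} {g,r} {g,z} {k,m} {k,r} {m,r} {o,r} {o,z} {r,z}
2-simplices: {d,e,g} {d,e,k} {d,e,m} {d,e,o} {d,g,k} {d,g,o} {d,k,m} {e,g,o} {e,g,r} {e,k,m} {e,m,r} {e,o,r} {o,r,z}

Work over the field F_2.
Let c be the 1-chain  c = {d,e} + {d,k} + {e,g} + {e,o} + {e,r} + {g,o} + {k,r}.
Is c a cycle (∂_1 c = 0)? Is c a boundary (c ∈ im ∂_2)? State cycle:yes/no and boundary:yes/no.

cycle:yes boundary:no

n_0=8 n_1=22 n_2=13  [Z2]
∂1: piv[de,dg,dk,dm,do,dr,dz] rk=7  ker:eg,ek,em,eo,er,gk,go,gr,gz,km,kr,mr,or,oz,rz
∂2: piv[deg,dek,dem,deo,dgk,dgo,dkm,egr,emr,eor,orz] rk=11  ker:ego,ekm
∂1c = 0
c vs im∂2: residual ≠ 0 ⇒ not boundary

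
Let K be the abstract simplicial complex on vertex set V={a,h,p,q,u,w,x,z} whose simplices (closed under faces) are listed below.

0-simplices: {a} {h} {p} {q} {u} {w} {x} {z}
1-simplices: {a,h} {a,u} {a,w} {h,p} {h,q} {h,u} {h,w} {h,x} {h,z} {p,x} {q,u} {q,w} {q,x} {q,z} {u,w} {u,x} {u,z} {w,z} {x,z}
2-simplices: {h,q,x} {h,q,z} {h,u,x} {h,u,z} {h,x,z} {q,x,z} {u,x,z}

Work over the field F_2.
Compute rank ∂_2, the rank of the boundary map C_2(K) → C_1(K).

rank∂_2=5

n_0=8 n_1=19 n_2=7  [Z2]
∂1: piv[ah,au,aw,hp,hq,hx,hz] rk=7  ker:hu,hw,px,qu,qw,qx,qz,uw,ux,uz,wz,xz
∂2: piv[hqx,hqz,hux,huz,hxz] rk=5  ker:qxz,uxz
rk∂_2=5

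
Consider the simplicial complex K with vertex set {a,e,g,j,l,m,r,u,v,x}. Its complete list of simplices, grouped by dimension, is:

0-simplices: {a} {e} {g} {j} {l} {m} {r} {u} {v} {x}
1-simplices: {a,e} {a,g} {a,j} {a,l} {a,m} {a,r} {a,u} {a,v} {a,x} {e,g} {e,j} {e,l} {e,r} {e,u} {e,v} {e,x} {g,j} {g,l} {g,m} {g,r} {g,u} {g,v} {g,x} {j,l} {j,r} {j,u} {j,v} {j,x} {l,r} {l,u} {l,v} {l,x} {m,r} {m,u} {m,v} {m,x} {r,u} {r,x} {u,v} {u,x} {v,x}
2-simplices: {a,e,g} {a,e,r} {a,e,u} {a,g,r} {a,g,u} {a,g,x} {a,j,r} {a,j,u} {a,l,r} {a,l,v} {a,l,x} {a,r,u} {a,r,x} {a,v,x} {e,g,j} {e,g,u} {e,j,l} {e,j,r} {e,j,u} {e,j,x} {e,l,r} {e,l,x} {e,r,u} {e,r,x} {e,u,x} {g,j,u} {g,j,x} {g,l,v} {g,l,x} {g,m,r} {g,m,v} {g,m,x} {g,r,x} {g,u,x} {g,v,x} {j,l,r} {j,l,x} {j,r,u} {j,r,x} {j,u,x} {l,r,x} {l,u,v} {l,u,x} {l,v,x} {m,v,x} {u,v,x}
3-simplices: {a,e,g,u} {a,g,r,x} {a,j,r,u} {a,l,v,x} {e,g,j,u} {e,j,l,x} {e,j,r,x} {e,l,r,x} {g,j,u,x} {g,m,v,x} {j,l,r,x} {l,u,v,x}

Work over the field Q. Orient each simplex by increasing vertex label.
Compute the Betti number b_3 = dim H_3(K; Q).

n_0=10 n_1=41 n_2=46 n_3=12  [Q]
∂1: piv[ae,ag,aj,al,am,ar,au,av,ax] rk=9  ker:eg,ej,el,er,eu,ev,ex,gj,gl,gm,gr,gu,gv,gx,jl,jr,ju,jv,jx,lr,lu,lv,lx,mr,mu,mv,mx,ru,rx,uv,ux,vx
∂2: piv[aeg,aer,aeu,agr,agu,agx,ajr,aju,alr,alv,alx,aru,arx,avx,egj,ejl,ejr,ejx,elr,elx,eux,glv,glx,gmr,gmv,gmx,luv,lux] rk=28  ker:egu,eju,eru,erx,gju,gjx,grx,gux,gvx,jlr,jlx,jru,jrx,jux,lrx,lvx,mvx,uvx
∂3: piv[aegu,agrx,ajru,alvx,egju,ejlx,ejrx,elrx,gjux,gmvx,jlrx,luvx] rk=12
b_3=(12−12)−0=0

b_3=0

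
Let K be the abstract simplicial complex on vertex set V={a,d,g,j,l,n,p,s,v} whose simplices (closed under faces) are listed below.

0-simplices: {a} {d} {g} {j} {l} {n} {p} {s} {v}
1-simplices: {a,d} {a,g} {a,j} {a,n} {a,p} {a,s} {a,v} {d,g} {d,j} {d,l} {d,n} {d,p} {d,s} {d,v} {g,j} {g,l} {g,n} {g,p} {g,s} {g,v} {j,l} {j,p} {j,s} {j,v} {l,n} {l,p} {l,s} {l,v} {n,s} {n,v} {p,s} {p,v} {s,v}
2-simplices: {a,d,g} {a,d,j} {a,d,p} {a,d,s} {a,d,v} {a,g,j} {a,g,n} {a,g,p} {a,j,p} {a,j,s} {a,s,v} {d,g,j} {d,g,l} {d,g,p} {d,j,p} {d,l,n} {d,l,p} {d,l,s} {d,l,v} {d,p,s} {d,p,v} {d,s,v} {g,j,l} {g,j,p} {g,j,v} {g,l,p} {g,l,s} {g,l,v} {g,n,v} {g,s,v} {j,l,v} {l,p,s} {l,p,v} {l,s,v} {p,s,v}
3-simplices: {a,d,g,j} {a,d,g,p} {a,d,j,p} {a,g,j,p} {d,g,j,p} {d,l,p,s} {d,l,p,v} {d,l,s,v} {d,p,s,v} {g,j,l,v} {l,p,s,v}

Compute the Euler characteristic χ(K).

χ(K)=0

n_0=9 n_1=33 n_2=35 n_3=11
χ=+9−33+35−11=0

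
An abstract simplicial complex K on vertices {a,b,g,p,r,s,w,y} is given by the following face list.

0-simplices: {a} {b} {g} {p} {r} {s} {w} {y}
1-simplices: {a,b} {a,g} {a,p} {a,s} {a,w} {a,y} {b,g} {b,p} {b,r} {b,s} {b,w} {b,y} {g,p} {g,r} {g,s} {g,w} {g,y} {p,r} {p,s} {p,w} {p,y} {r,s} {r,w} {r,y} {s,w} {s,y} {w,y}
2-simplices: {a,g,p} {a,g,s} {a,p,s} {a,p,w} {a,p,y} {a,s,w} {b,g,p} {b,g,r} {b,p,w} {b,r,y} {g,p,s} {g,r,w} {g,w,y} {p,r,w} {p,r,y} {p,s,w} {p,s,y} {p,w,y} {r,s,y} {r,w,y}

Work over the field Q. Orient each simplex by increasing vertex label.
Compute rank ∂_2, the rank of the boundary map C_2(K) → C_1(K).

n_0=8 n_1=27 n_2=20  [Q]
∂1: piv[ab,ag,ap,as,aw,ay,br] rk=7  ker:bg,bp,bs,bw,by,gp,gr,gs,gw,gy,pr,ps,pw,py,rs,rw,ry,sw,sy,wy
∂2: piv[agp,ags,aps,apw,apy,asw,bgp,bgr,bpw,bry,grw,gwy,prw,pry,psy,pwy,rsy] rk=17  ker:gps,psw,rwy
rk∂_2=17

rank∂_2=17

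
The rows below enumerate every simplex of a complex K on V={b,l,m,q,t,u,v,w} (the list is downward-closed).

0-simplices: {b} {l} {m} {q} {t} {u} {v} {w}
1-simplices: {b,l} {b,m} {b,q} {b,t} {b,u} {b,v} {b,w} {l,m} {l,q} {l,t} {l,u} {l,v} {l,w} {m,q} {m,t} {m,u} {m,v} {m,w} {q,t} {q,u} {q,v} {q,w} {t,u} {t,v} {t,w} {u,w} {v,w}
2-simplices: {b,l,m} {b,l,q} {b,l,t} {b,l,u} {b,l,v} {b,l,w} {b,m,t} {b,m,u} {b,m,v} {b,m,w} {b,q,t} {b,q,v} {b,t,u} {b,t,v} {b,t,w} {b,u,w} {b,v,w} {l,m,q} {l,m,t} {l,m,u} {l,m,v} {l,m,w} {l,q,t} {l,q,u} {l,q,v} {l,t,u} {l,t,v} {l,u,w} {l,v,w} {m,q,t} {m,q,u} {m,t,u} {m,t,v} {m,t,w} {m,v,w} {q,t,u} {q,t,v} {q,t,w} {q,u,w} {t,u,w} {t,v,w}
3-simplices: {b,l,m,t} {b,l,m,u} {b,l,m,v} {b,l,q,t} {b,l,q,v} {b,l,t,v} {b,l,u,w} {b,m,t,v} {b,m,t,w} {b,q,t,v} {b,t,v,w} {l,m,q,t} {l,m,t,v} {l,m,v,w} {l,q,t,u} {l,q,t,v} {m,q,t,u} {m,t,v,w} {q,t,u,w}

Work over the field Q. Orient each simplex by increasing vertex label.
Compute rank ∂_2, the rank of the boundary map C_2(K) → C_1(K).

rank∂_2=20

n_0=8 n_1=27 n_2=41 n_3=19  [Q]
∂1: piv[bl,bm,bq,bt,bu,bv,bw] rk=7  ker:lm,lq,lt,lu,lv,lw,mq,mt,mu,mv,mw,qt,qu,qv,qw,tu,tv,tw,uw,vw
∂2: piv[blm,blq,blt,blu,blv,blw,bmt,bmu,bmv,bmw,bqt,bqv,btu,btv,btw,buw,bvw,lmq,lqu,qtw] rk=20  ker:lmt,lmu,lmv,lmw,lqt,lqv,ltu,ltv,luw,lvw,mqt,mqu,mtu,mtv,mtw,mvw,qtu,qtv,quw,tuw,tvw
∂3: piv[blmt,blmu,blmv,blqt,blqv,bltv,bluw,bmtv,bmtw,bqtv,btvw,lmqt,lmvw,lqtu,mqtu,mtvw,qtuw] rk=17  ker:lmtv,lqtv
rk∂_2=20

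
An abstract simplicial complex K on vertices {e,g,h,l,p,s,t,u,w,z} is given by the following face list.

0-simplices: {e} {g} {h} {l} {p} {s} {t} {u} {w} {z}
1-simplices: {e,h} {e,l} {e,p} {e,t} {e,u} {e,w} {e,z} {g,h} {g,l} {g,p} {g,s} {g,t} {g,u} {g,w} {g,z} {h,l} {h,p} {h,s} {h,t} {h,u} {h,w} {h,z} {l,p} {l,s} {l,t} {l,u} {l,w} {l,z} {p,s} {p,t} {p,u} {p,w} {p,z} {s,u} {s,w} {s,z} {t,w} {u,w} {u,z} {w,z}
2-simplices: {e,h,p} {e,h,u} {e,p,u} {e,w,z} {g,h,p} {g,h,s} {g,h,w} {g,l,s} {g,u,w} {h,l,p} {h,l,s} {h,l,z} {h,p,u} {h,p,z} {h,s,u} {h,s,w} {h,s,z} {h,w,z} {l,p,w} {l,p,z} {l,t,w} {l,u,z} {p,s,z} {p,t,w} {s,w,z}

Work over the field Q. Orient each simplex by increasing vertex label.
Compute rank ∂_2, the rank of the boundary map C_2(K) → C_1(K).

n_0=10 n_1=40 n_2=25  [Q]
∂1: piv[eh,el,ep,et,eu,ew,ez,gh,gs] rk=9  ker:gl,gp,gt,gu,gw,gz,hl,hp,hs,ht,hu,hw,hz,lp,ls,lt,lu,lw,lz,ps,pt,pu,pw,pz,su,sw,sz,tw,uw,uz,wz
∂2: piv[ehp,ehu,epu,ewz,ghp,ghs,ghw,gls,guw,hlp,hls,hlz,hpz,hsu,hsw,hsz,hwz,lpw,ltw,luz,psz,ptw] rk=22  ker:hpu,lpz,swz
rk∂_2=22

rank∂_2=22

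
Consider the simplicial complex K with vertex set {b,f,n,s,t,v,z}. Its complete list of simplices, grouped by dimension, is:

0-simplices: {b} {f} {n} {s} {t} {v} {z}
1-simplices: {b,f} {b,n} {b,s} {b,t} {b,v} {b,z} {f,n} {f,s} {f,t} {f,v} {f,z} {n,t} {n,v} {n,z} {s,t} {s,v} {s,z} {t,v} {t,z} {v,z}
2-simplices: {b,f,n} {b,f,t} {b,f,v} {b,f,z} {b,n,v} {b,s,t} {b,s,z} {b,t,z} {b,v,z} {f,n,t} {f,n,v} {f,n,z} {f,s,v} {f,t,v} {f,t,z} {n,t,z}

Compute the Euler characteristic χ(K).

χ(K)=3

n_0=7 n_1=20 n_2=16
χ=+7−20+16=3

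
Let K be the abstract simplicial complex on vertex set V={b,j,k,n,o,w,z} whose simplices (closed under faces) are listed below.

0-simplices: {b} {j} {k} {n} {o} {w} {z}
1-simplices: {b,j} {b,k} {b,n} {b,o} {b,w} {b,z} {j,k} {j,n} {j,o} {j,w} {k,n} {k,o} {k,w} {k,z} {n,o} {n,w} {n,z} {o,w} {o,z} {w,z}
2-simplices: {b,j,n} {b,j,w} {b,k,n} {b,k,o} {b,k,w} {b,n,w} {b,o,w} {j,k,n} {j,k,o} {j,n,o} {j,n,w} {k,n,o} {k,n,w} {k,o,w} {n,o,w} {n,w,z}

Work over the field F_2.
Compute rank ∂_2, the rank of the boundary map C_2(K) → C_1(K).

n_0=7 n_1=20 n_2=16  [Z2]
∂1: piv[bj,bk,bn,bo,bw,bz] rk=6  ker:jk,jn,jo,jw,kn,ko,kw,kz,no,nw,nz,ow,oz,wz
∂2: piv[bjn,bjw,bkn,bko,bkw,bnw,bow,jkn,jko,jno,nwz] rk=11  ker:jnw,kno,knw,kow,now
rk∂_2=11

rank∂_2=11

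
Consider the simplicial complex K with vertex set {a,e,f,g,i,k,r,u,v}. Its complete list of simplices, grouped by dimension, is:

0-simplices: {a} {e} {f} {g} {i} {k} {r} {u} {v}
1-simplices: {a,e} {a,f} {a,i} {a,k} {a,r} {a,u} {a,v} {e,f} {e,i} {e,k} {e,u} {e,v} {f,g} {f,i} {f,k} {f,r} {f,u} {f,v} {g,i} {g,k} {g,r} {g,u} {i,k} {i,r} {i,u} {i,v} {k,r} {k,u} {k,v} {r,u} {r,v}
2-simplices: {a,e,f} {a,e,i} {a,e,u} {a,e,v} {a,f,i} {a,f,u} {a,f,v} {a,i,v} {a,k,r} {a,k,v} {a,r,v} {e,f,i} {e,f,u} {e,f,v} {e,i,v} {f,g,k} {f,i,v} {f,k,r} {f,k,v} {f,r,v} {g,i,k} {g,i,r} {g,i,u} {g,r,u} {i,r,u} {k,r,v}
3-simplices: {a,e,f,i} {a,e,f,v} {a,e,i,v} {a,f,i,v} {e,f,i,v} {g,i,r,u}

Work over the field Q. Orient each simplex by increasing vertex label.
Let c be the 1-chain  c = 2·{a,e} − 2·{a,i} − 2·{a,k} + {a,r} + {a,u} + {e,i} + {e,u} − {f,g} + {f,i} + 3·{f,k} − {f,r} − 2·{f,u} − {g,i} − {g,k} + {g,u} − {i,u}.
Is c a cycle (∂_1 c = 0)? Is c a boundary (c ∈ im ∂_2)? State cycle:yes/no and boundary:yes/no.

n_0=9 n_1=31 n_2=26 n_3=6  [Q]
∂1: piv[ae,af,ai,ak,ar,au,av,fg] rk=8  ker:ef,ei,ek,eu,ev,fi,fk,fr,fu,fv,gi,gk,gr,gu,ik,ir,iu,iv,kr,ku,kv,ru,rv
∂2: piv[aef,aei,aeu,aev,afi,afu,afv,aiv,akr,akv,arv,fgk,fkr,fkv,gik,gir,giu,gru] rk=18  ker:efi,efu,efv,eiv,fiv,frv,iru,krv
∂3: piv[aefi,aefv,aeiv,afiv,giru] rk=5  ker:efiv
∂1c = 0
c vs im∂2: reduces to 0 ⇒ boundary

cycle:yes boundary:yes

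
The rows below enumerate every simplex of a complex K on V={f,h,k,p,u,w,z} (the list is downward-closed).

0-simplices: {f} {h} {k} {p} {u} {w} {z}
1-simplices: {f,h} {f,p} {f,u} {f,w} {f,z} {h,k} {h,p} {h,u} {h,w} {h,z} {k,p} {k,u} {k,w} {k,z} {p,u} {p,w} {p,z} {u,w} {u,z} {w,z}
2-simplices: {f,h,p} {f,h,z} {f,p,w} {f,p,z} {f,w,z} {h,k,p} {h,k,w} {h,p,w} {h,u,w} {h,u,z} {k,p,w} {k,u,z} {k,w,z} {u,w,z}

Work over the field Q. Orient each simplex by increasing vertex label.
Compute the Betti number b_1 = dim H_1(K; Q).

n_0=7 n_1=20 n_2=14  [Q]
∂1: piv[fh,fp,fu,fw,fz,hk] rk=6  ker:hp,hu,hw,hz,kp,ku,kw,kz,pu,pw,pz,uw,uz,wz
∂2: piv[fhp,fhz,fpw,fpz,fwz,hkp,hkw,hpw,huw,huz,kuz,kwz] rk=12  ker:kpw,uwz
b_1=(20−6)−12=2

b_1=2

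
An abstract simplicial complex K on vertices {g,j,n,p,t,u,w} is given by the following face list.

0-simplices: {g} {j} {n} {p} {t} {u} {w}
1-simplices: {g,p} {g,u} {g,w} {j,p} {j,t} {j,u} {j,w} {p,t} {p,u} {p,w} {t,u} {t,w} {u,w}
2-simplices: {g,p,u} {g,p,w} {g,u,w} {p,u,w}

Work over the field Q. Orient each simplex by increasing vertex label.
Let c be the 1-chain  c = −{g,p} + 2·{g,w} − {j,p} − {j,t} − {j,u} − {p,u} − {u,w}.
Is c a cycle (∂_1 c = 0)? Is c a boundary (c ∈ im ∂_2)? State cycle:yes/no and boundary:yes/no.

cycle:no boundary:no

n_0=7 n_1=13 n_2=4  [Q]
∂1: piv[gp,gu,gw,jp,jt] rk=5  ker:ju,jw,pt,pu,pw,tu,tw,uw
∂2: piv[gpu,gpw,guw] rk=3  ker:puw
∂1c = −{g} + 3·{j} − {p} − {t} − {u} + {w}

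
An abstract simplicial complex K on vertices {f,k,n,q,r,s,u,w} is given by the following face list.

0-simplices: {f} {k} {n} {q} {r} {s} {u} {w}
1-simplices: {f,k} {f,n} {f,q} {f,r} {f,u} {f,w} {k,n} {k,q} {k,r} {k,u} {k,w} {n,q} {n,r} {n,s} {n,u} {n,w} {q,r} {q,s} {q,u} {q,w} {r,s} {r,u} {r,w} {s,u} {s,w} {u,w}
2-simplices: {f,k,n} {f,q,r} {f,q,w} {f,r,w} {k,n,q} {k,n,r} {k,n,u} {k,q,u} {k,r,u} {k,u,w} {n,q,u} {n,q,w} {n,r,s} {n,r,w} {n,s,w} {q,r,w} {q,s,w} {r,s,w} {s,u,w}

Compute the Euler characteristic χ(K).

n_0=8 n_1=26 n_2=19
χ=+8−26+19=1

χ(K)=1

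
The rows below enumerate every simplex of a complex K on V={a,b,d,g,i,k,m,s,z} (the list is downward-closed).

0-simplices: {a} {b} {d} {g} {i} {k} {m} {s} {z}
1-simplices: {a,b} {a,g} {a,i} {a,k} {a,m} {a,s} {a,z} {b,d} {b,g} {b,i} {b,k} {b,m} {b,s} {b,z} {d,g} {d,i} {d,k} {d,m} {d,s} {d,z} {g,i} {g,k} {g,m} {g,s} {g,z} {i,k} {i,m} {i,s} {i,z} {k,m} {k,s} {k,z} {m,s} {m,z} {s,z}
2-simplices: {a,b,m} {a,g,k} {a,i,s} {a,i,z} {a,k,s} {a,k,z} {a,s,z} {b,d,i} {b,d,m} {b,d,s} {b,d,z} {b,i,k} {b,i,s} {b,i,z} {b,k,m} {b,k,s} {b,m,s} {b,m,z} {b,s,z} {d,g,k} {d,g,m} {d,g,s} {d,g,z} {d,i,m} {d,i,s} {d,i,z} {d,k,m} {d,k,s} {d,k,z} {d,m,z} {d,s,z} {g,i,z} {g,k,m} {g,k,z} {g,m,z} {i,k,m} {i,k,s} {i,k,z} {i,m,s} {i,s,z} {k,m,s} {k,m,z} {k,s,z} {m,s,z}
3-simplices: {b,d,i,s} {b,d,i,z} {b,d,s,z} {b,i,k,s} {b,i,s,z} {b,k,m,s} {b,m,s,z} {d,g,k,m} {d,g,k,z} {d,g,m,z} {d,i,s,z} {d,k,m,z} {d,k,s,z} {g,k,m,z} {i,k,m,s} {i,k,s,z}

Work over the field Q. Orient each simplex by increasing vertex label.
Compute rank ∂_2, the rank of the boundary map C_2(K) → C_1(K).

rank∂_2=25

n_0=9 n_1=35 n_2=44 n_3=16  [Q]
∂1: piv[ab,ag,ai,ak,am,as,az,bd] rk=8  ker:bg,bi,bk,bm,bs,bz,dg,di,dk,dm,ds,dz,gi,gk,gm,gs,gz,ik,im,is,iz,km,ks,kz,ms,mz,sz
∂2: piv[abm,agk,ais,aiz,aks,akz,asz,bdi,bdm,bds,bdz,bik,bis,biz,bkm,bks,bms,bmz,dgk,dgm,dgs,dgz,dim,dkm,giz] rk=25  ker:bsz,dis,diz,dks,dkz,dmz,dsz,gkm,gkz,gmz,ikm,iks,ikz,ims,isz,kms,kmz,ksz,msz
∂3: piv[bdis,bdiz,bdsz,biks,bisz,bkms,bmsz,dgkm,dgkz,dgmz,dkmz,dksz,ikms,iksz] rk=14  ker:disz,gkmz
rk∂_2=25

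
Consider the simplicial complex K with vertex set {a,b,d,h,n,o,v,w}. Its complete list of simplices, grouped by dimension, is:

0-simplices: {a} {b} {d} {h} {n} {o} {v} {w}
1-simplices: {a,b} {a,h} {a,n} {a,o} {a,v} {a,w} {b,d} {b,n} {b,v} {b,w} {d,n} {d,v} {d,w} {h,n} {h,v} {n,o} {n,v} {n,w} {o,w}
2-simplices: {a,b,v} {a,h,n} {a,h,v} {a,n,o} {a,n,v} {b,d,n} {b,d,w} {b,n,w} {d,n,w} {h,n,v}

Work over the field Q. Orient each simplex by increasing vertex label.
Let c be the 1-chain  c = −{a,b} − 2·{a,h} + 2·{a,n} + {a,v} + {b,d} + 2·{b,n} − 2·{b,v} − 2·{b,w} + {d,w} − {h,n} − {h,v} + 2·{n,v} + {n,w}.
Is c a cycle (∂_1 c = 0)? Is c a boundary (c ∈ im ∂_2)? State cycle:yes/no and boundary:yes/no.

n_0=8 n_1=19 n_2=10  [Q]
∂1: piv[ab,ah,an,ao,av,aw,bd] rk=7  ker:bn,bv,bw,dn,dv,dw,hn,hv,no,nv,nw,ow
∂2: piv[abv,ahn,ahv,ano,anv,bdn,bdw,bnw] rk=8  ker:dnw,hnv
∂1c = 0
c vs im∂2: residual ≠ 0 ⇒ not boundary

cycle:yes boundary:no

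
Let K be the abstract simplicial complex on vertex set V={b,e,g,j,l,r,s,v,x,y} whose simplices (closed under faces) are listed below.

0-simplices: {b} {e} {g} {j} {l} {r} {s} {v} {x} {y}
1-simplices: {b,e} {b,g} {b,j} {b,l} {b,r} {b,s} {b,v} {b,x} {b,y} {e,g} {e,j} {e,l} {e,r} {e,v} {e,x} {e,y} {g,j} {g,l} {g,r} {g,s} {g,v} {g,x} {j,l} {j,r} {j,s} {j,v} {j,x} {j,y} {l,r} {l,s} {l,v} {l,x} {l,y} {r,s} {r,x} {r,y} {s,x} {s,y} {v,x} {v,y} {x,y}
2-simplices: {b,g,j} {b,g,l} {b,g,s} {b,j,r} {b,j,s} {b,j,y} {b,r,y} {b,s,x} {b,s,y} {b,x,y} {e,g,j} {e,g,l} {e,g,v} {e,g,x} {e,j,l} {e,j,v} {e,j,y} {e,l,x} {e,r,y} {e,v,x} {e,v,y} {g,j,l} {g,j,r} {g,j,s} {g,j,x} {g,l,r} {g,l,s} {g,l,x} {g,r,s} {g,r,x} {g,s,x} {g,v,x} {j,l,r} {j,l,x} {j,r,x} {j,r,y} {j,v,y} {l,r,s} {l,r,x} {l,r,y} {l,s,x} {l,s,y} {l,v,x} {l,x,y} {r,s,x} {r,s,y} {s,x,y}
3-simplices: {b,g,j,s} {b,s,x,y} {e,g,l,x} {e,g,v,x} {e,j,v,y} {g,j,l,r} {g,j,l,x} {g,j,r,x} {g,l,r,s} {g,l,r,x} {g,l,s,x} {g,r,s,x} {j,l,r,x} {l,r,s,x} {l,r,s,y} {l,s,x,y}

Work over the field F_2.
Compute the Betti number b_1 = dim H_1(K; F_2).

n_0=10 n_1=41 n_2=47 n_3=16  [Z2]
∂1: piv[be,bg,bj,bl,br,bs,bv,bx,by] rk=9  ker:eg,ej,el,er,ev,ex,ey,gj,gl,gr,gs,gv,gx,jl,jr,js,jv,jx,jy,lr,ls,lv,lx,ly,rs,rx,ry,sx,sy,vx,vy,xy
∂2: piv[bgj,bgl,bgs,bjr,bjs,bjy,bry,bsx,bsy,bxy,egj,egl,egv,egx,ejl,ejv,ejy,elx,ery,evx,evy,gjr,gjx,glr,gls,grs,grx,gsx,lry,lvx] rk=30  ker:gjl,gjs,glx,gvx,jlr,jlx,jrx,jry,jvy,lrs,lrx,lsx,lsy,lxy,rsx,rsy,sxy
∂3: piv[bgjs,bsxy,eglx,egvx,ejvy,gjlr,gjlx,gjrx,glrs,glrx,glsx,grsx,lrsy,lsxy] rk=14  ker:jlrx,lrsx
b_1=(41−9)−30=2

b_1=2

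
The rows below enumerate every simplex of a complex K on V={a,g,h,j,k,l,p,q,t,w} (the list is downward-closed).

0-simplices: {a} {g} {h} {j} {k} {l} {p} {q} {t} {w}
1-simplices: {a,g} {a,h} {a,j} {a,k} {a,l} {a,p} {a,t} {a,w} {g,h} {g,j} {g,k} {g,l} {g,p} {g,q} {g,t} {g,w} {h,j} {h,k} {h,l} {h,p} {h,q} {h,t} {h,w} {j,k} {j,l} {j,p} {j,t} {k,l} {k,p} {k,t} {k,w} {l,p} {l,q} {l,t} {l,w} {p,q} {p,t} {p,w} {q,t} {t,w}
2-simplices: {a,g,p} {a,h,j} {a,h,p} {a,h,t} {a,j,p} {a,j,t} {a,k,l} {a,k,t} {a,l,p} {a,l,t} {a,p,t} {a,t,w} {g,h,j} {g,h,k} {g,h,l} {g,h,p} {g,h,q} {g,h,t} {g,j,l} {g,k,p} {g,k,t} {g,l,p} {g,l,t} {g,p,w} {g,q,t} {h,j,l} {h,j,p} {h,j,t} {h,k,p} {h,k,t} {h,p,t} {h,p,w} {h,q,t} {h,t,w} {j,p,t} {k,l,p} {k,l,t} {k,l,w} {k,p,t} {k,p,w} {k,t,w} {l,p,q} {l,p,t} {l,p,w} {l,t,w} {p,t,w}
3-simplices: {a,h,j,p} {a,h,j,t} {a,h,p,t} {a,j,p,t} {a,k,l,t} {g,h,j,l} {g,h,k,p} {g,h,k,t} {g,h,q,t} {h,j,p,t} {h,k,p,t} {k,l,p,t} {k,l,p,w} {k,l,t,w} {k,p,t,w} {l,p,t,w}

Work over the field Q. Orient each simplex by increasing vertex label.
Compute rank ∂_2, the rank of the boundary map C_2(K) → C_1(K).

rank∂_2=29

n_0=10 n_1=40 n_2=46 n_3=16  [Q]
∂1: piv[ag,ah,aj,ak,al,ap,at,aw,gq] rk=9  ker:gh,gj,gk,gl,gp,gt,gw,hj,hk,hl,hp,hq,ht,hw,jk,jl,jp,jt,kl,kp,kt,kw,lp,lq,lt,lw,pq,pt,pw,qt,tw
∂2: piv[agp,ahj,ahp,aht,ajp,ajt,akl,akt,alp,alt,apt,atw,ghj,ghk,ghl,ghp,ghq,ght,gjl,gkp,gkt,glp,gpw,gqt,hpw,htw,klw,kpw,lpq] rk=29  ker:glt,hjl,hjp,hjt,hkp,hkt,hpt,hqt,jpt,klp,klt,kpt,ktw,lpt,lpw,ltw,ptw
∂3: piv[ahjp,ahjt,ahpt,ajpt,aklt,ghjl,ghkp,ghkt,ghqt,hkpt,klpt,klpw,kltw,kptw] rk=14  ker:hjpt,lptw
rk∂_2=29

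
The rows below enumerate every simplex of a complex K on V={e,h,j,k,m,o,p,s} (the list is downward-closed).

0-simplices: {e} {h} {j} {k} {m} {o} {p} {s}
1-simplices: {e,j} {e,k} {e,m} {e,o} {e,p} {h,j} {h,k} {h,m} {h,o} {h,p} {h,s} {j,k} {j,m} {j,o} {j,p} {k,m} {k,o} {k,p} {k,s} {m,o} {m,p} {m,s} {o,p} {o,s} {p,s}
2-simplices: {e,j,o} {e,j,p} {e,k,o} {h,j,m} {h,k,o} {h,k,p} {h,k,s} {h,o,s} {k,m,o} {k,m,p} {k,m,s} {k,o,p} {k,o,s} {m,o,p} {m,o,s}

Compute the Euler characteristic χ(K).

χ(K)=-2

n_0=8 n_1=25 n_2=15
χ=+8−25+15=-2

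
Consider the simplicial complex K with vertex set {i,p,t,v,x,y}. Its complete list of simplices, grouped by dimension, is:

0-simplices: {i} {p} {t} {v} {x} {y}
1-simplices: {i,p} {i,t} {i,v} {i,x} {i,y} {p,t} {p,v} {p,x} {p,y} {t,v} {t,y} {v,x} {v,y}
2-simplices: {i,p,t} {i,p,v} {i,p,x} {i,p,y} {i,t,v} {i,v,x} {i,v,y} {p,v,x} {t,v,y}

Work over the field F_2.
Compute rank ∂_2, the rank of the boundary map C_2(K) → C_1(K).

rank∂_2=8

n_0=6 n_1=13 n_2=9  [Z2]
∂1: piv[ip,it,iv,ix,iy] rk=5  ker:pt,pv,px,py,tv,ty,vx,vy
∂2: piv[ipt,ipv,ipx,ipy,itv,ivx,ivy,tvy] rk=8  ker:pvx
rk∂_2=8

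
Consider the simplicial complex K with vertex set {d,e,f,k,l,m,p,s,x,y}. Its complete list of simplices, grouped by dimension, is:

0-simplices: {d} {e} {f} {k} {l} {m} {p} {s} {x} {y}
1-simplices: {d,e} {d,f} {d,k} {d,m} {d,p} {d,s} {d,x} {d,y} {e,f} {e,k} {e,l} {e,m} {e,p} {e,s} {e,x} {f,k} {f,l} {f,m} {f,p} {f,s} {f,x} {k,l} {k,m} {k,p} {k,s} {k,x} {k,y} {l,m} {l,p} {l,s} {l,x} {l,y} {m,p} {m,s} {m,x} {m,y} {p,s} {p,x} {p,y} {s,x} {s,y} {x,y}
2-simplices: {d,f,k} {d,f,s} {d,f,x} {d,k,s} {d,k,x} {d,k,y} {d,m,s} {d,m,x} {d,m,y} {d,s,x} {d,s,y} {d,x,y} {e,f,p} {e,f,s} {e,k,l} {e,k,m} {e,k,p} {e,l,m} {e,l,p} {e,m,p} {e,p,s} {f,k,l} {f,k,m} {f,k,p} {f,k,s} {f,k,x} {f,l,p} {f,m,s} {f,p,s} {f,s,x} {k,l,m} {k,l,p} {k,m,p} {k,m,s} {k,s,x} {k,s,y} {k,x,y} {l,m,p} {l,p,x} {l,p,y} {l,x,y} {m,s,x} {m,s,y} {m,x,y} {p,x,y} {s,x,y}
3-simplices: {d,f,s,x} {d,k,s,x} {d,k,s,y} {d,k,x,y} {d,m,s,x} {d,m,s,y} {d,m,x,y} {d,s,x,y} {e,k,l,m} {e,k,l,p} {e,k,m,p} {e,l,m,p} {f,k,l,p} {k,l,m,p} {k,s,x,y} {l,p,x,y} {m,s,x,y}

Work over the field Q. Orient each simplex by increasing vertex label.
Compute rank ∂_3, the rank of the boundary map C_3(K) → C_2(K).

n_0=10 n_1=42 n_2=46 n_3=17  [Q]
∂1: piv[de,df,dk,dm,dp,ds,dx,dy,el] rk=9  ker:ef,ek,em,ep,es,ex,fk,fl,fm,fp,fs,fx,kl,km,kp,ks,kx,ky,lm,lp,ls,lx,ly,mp,ms,mx,my,ps,px,py,sx,sy,xy
∂2: piv[dfk,dfs,dfx,dks,dkx,dky,dms,dmx,dmy,dsx,dsy,dxy,efp,efs,ekl,ekm,ekp,elm,elp,emp,eps,fkl,fkm,fkp,fms,lpx,lpy,lxy] rk=28  ker:fks,fkx,flp,fps,fsx,klm,klp,kmp,kms,ksx,ksy,kxy,lmp,msx,msy,mxy,pxy,sxy
∂3: piv[dfsx,dksx,dksy,dkxy,dmsx,dmsy,dmxy,dsxy,eklm,eklp,ekmp,elmp,fklp,lpxy] rk=14  ker:klmp,ksxy,msxy
rk∂_3=14

rank∂_3=14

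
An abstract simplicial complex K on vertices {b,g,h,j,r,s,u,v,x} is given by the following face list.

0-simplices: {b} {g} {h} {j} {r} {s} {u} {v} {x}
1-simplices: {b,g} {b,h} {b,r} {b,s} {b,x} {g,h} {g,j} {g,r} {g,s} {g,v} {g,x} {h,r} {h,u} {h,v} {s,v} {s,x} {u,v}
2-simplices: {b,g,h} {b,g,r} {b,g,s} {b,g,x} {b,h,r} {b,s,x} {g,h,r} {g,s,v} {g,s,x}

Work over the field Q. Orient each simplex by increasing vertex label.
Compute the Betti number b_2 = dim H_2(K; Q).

n_0=9 n_1=17 n_2=9  [Q]
∂1: piv[bg,bh,br,bs,bx,gj,gv,hu] rk=8  ker:gh,gr,gs,gx,hr,hv,sv,sx,uv
∂2: piv[bgh,bgr,bgs,bgx,bhr,bsx,gsv] rk=7  ker:ghr,gsx
b_2=(9−7)−0=2

b_2=2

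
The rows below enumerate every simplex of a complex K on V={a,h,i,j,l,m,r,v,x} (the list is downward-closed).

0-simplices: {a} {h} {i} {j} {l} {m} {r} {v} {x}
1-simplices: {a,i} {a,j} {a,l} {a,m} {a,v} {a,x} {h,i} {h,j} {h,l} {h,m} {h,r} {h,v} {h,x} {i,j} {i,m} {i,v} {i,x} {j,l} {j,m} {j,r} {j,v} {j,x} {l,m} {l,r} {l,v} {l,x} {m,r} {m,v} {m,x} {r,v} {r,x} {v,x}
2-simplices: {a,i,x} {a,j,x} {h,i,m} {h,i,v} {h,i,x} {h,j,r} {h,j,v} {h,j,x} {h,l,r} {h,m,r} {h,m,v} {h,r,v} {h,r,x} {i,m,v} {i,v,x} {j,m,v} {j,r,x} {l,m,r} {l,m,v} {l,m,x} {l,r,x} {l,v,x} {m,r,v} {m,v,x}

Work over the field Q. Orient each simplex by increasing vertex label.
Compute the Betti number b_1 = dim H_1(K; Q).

b_1=5

n_0=9 n_1=32 n_2=24  [Q]
∂1: piv[ai,aj,al,am,av,ax,hi,hr] rk=8  ker:hj,hl,hm,hv,hx,ij,im,iv,ix,jl,jm,jr,jv,jx,lm,lr,lv,lx,mr,mv,mx,rv,rx,vx
∂2: piv[aix,ajx,him,hiv,hix,hjr,hjv,hjx,hlr,hmr,hmv,hrv,hrx,ivx,jmv,lmr,lmv,lmx,lrx] rk=19  ker:imv,jrx,lvx,mrv,mvx
b_1=(32−8)−19=5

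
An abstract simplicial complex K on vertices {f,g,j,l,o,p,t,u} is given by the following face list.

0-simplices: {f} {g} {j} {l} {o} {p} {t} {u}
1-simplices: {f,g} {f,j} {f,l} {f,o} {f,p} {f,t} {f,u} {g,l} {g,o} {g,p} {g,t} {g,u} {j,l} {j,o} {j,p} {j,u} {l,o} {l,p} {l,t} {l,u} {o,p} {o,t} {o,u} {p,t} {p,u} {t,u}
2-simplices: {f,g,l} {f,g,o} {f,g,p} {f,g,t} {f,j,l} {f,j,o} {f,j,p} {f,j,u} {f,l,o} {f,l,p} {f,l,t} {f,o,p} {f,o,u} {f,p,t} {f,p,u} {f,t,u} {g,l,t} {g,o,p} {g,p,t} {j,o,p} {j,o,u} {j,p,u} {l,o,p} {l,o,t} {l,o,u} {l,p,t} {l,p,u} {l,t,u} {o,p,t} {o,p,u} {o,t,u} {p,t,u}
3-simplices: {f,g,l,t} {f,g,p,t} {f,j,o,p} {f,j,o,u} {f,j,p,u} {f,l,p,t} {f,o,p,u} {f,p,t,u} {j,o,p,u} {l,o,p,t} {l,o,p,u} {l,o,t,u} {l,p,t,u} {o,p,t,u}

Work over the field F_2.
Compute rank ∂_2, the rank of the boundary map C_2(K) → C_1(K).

n_0=8 n_1=26 n_2=32 n_3=14  [Z2]
∂1: piv[fg,fj,fl,fo,fp,ft,fu] rk=7  ker:gl,go,gp,gt,gu,jl,jo,jp,ju,lo,lp,lt,lu,op,ot,ou,pt,pu,tu
∂2: piv[fgl,fgo,fgp,fgt,fjl,fjo,fjp,fju,flo,flp,flt,fop,fou,fpt,fpu,ftu,lot,lou] rk=18  ker:glt,gop,gpt,jop,jou,jpu,lop,lpt,lpu,ltu,opt,opu,otu,ptu
∂3: piv[fglt,fgpt,fjop,fjou,fjpu,flpt,fopu,fptu,lopt,lopu,lotu,lptu] rk=12  ker:jopu,optu
rk∂_2=18

rank∂_2=18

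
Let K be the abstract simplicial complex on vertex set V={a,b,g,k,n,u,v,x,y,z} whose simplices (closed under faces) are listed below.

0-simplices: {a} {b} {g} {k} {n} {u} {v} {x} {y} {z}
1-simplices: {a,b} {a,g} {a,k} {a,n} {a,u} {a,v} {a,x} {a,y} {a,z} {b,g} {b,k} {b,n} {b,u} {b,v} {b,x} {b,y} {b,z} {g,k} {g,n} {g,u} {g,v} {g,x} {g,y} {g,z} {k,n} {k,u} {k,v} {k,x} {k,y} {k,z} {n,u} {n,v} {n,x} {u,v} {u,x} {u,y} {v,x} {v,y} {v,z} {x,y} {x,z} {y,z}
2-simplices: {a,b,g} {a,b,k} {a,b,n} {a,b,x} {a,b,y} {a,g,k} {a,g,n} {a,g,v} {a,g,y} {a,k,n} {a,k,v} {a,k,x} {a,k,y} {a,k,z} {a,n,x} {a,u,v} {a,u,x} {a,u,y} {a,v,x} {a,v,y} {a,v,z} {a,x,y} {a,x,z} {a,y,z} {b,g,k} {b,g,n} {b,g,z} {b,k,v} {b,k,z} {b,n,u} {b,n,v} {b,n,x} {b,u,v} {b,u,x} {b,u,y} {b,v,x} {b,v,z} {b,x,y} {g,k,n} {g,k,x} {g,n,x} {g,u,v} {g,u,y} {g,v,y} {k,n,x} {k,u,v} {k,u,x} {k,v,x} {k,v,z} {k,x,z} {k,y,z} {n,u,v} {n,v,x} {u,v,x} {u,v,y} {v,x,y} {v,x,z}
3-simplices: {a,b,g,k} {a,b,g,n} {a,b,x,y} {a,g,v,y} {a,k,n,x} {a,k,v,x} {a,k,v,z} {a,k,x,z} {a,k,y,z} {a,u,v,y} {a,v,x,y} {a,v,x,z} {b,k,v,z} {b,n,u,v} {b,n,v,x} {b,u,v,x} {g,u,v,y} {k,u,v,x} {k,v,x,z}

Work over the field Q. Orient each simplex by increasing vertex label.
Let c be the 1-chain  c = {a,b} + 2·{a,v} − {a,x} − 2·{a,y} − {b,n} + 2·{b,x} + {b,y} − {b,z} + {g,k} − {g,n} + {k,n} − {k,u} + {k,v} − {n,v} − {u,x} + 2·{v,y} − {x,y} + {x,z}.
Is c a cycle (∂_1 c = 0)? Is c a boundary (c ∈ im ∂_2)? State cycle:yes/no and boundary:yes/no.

n_0=10 n_1=42 n_2=57 n_3=19  [Q]
∂1: piv[ab,ag,ak,an,au,av,ax,ay,az] rk=9  ker:bg,bk,bn,bu,bv,bx,by,bz,gk,gn,gu,gv,gx,gy,gz,kn,ku,kv,kx,ky,kz,nu,nv,nx,uv,ux,uy,vx,vy,vz,xy,xz,yz
∂2: piv[abg,abk,abn,abx,aby,agk,agn,agv,agy,akn,akv,akx,aky,akz,anx,auv,aux,auy,avx,avy,avz,axy,axz,ayz,bgz,bkv,bkz,bnu,bnv,buv,gkx,guv,kuv] rk=33  ker:bgk,bgn,bnx,bux,buy,bvx,bvz,bxy,gkn,gnx,guy,gvy,knx,kux,kvx,kvz,kxz,kyz,nuv,nvx,uvx,uvy,vxy,vxz
∂3: piv[abgk,abgn,abxy,agvy,aknx,akvx,akvz,akxz,akyz,auvy,avxy,avxz,bkvz,bnuv,bnvx,buvx,guvy,kuvx] rk=18  ker:kvxz
∂1c = 0
c vs im∂2: reduces to 0 ⇒ boundary

cycle:yes boundary:yes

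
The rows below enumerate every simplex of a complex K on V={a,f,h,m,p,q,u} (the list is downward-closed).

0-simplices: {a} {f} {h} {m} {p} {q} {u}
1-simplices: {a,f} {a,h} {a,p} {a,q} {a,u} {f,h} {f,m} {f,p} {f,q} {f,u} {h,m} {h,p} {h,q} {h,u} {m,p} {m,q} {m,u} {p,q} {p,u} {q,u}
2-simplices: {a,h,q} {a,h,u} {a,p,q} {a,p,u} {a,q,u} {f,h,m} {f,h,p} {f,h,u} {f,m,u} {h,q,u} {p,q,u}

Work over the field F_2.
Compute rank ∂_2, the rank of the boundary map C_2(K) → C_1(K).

n_0=7 n_1=20 n_2=11  [Z2]
∂1: piv[af,ah,ap,aq,au,fm] rk=6  ker:fh,fp,fq,fu,hm,hp,hq,hu,mp,mq,mu,pq,pu,qu
∂2: piv[ahq,ahu,apq,apu,aqu,fhm,fhp,fhu,fmu] rk=9  ker:hqu,pqu
rk∂_2=9

rank∂_2=9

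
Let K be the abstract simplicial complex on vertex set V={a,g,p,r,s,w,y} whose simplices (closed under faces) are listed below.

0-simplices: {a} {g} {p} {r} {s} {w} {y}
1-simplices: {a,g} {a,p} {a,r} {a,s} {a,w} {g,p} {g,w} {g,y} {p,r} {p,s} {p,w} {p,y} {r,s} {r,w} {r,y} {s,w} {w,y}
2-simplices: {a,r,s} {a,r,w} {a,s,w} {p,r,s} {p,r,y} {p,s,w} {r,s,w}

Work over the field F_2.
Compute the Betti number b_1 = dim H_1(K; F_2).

n_0=7 n_1=17 n_2=7  [Z2]
∂1: piv[ag,ap,ar,as,aw,gy] rk=6  ker:gp,gw,pr,ps,pw,py,rs,rw,ry,sw,wy
∂2: piv[ars,arw,asw,prs,pry,psw] rk=6  ker:rsw
b_1=(17−6)−6=5

b_1=5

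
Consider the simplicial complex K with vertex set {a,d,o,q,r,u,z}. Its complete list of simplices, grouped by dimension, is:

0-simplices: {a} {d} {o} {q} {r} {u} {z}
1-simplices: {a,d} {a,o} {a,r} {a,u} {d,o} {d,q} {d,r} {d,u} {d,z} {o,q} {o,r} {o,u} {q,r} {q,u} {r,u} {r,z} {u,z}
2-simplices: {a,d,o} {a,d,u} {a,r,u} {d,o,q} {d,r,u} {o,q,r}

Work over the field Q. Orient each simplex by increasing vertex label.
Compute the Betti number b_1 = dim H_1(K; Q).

n_0=7 n_1=17 n_2=6  [Q]
∂1: piv[ad,ao,ar,au,dq,dz] rk=6  ker:do,dr,du,oq,or,ou,qr,qu,ru,rz,uz
∂2: piv[ado,adu,aru,doq,dru,oqr] rk=6
b_1=(17−6)−6=5

b_1=5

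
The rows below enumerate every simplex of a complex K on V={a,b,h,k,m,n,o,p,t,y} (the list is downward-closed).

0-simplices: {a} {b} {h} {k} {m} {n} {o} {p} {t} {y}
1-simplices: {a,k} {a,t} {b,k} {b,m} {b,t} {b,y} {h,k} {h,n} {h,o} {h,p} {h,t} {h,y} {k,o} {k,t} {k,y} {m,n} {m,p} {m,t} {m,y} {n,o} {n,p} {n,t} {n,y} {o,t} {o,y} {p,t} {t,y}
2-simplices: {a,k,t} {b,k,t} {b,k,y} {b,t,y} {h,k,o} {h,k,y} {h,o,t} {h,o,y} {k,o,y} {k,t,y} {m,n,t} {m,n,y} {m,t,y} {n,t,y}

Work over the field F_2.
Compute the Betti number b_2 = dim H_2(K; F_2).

n_0=10 n_1=27 n_2=14  [Z2]
∂1: piv[ak,at,bk,bm,by,hk,hn,ho,hp] rk=9  ker:bt,ht,hy,ko,kt,ky,mn,mp,mt,my,no,np,nt,ny,ot,oy,pt,ty
∂2: piv[akt,bkt,bky,bty,hko,hky,hot,hoy,mnt,mny,mty] rk=11  ker:koy,kty,nty
b_2=(14−11)−0=3

b_2=3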